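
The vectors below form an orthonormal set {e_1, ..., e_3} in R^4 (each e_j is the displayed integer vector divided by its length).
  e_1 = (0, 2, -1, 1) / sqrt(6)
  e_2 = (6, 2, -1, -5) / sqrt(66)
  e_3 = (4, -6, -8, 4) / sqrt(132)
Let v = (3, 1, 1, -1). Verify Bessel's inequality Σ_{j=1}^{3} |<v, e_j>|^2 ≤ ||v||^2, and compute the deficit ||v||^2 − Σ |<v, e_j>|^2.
Σ |<v, e_j>|^2 = 9; ||v||^2 = 12; deficit = 3

Write each e_j = u_j / sqrt(<u_j, u_j>) where u_j is the displayed integer vector. Then <v, e_j> = <v, u_j> / sqrt(<u_j, u_j>), so |<v, e_j>|^2 = <v, u_j>^2 / <u_j, u_j>.
Coefficients: <v, e_1> = 0/sqrt(6), <v, e_2> = 24/sqrt(66), <v, e_3> = -6/sqrt(132).
Square and sum: Σ |<v, e_j>|^2 = 9.
Compute ||v||^2 = v·v = 12.
Deficit = 12 − 9 = 3 ≥ 0, confirming Bessel's inequality. (The deficit equals ||v − Σ <v,e_j> e_j||^2, the squared distance from v to span{e_j}.)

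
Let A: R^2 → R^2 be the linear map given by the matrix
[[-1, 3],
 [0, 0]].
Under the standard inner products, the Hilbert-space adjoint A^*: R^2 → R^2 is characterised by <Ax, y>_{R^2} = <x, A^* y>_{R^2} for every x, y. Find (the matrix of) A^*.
A^* = A^T =
[[-1, 0],
 [3, 0]]

For real matrices with standard dot products, the defining identity <Ax, y> = <x, A^* y> gives (Ax)^T y = x^T (A^*) y, i.e. x^T A^T y = x^T (A^*) y. Since this holds for all x, y, we must have A^* = A^T. Therefore
A^* =
[[-1, 0],
 [3, 0]].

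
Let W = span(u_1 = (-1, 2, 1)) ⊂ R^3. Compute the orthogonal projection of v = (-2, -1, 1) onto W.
proj_W(v) = (-1/6, 1/3, 1/6)

Set up U = [u_1 | ... | u_1] ∈ R^(3×1). The projector onto W = col(U) is P = U (U^T U)^(-1) U^T.
Compute U^T U =
  [6],
and U^T v = (1).
Solve U^T U · c = U^T v for the coefficients: c = (1/6). The projection is proj_W(v) = U c.
Check: (v - proj_W(v)) · u_1 = 0  (should be 0).
Result: proj_W(v) = (-1/6, 1/3, 1/6).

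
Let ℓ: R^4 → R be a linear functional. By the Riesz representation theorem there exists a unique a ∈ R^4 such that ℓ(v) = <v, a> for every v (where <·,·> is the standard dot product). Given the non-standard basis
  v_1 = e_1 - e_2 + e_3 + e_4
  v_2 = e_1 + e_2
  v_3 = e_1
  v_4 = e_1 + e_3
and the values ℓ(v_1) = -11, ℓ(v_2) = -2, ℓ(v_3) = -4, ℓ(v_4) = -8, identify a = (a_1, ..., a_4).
a = (-4, 2, -4, -1)

Write a = (a_1, ..., a_4) in the standard basis. For each basis vector v_i, ℓ(v_i) = <v_i, a> is a linear equation in the a_j's. Collect the n equations into a matrix system V a = ℓ, where row i of V is v_i (expressed in the standard basis). Since V is invertible (lower-triangular with 1s on the diagonal, up to permutation), solve by back-substitution:
  V =
[[1, -1, 1, 1],
 [1, 1, 0, 0],
 [1, 0, 0, 0],
 [1, 0, 1, 0]]
  V a = (-11, -2, -4, -8)
Solving gives a = (-4, 2, -4, -1).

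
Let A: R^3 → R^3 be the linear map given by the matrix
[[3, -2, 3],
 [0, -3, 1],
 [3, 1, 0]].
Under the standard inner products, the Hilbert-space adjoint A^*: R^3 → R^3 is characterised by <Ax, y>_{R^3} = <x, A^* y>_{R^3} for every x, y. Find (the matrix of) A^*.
A^* = A^T =
[[3, 0, 3],
 [-2, -3, 1],
 [3, 1, 0]]

For real matrices with standard dot products, the defining identity <Ax, y> = <x, A^* y> gives (Ax)^T y = x^T (A^*) y, i.e. x^T A^T y = x^T (A^*) y. Since this holds for all x, y, we must have A^* = A^T. Therefore
A^* =
[[3, 0, 3],
 [-2, -3, 1],
 [3, 1, 0]].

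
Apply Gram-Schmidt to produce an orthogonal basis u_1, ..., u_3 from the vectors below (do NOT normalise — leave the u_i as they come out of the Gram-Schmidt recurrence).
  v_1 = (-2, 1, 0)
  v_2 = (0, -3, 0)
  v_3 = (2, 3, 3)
Orthogonal basis:
  u_1 = (-2, 1, 0)
  u_2 = (-6/5, -12/5, 0)
  u_3 = (0, 0, 3)

Apply the Gram-Schmidt recurrence
  u_1 = v_1
  u_i = v_i − Σ_{j<i} ((v_i · u_j) / (u_j · u_j)) · u_j.

Step by step this gives:
  u_1 = (-2, 1, 0)
  u_2 = (-6/5, -12/5, 0)
  u_3 = (0, 0, 3)

Orthogonality check:
  u_2 · u_1 = 0 (should be 0)
  u_3 · u_1 = 0 (should be 0)
  u_3 · u_2 = 0 (should be 0)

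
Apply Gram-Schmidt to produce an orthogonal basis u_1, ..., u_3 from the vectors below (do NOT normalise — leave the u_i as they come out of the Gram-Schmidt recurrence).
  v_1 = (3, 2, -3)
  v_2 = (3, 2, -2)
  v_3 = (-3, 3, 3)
Orthogonal basis:
  u_1 = (3, 2, -3)
  u_2 = (9/22, 3/11, 13/22)
  u_3 = (-30/13, 45/13, 0)

Apply the Gram-Schmidt recurrence
  u_1 = v_1
  u_i = v_i − Σ_{j<i} ((v_i · u_j) / (u_j · u_j)) · u_j.

Step by step this gives:
  u_1 = (3, 2, -3)
  u_2 = (9/22, 3/11, 13/22)
  u_3 = (-30/13, 45/13, 0)

Orthogonality check:
  u_2 · u_1 = 0 (should be 0)
  u_3 · u_1 = 0 (should be 0)
  u_3 · u_2 = 0 (should be 0)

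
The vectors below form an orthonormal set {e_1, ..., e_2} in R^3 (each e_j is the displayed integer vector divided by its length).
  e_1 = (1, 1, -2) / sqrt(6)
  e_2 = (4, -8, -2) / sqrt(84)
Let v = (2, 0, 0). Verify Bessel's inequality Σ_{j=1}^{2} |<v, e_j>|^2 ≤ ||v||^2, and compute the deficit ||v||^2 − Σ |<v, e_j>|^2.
Σ |<v, e_j>|^2 = 10/7; ||v||^2 = 4; deficit = 18/7

Write each e_j = u_j / sqrt(<u_j, u_j>) where u_j is the displayed integer vector. Then <v, e_j> = <v, u_j> / sqrt(<u_j, u_j>), so |<v, e_j>|^2 = <v, u_j>^2 / <u_j, u_j>.
Coefficients: <v, e_1> = 2/sqrt(6), <v, e_2> = 8/sqrt(84).
Square and sum: Σ |<v, e_j>|^2 = 10/7.
Compute ||v||^2 = v·v = 4.
Deficit = 4 − 10/7 = 18/7 ≥ 0, confirming Bessel's inequality. (The deficit equals ||v − Σ <v,e_j> e_j||^2, the squared distance from v to span{e_j}.)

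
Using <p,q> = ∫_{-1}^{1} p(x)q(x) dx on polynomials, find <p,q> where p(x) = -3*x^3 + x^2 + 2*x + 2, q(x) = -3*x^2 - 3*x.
<p,q> = -28/5

Expand the product: p(x)·q(x) = 9*x^5 + 6*x^4 - 9*x^3 - 12*x^2 - 6*x.
∫_{-1}^{1} of each monomial x^k gives [2/(k+1) if k even, 0 if k odd]. Integrating term-by-term (or equivalently evaluating the antiderivative F(x) = 3*x^6/2 + 6*x^5/5 - 9*x^4/4 - 4*x^3 - 3*x^2 at the endpoints):
  F(1) − F(−1) = -131/20 − (-19/20) = -28/5.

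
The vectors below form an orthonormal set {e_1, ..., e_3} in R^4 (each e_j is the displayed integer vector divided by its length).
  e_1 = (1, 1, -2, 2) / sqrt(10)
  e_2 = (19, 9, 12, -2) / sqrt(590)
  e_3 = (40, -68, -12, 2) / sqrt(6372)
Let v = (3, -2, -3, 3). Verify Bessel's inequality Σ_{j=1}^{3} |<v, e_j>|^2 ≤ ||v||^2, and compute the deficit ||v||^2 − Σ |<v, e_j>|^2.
Σ |<v, e_j>|^2 = 833/27; ||v||^2 = 31; deficit = 4/27

Write each e_j = u_j / sqrt(<u_j, u_j>) where u_j is the displayed integer vector. Then <v, e_j> = <v, u_j> / sqrt(<u_j, u_j>), so |<v, e_j>|^2 = <v, u_j>^2 / <u_j, u_j>.
Coefficients: <v, e_1> = 13/sqrt(10), <v, e_2> = -3/sqrt(590), <v, e_3> = 298/sqrt(6372).
Square and sum: Σ |<v, e_j>|^2 = 833/27.
Compute ||v||^2 = v·v = 31.
Deficit = 31 − 833/27 = 4/27 ≥ 0, confirming Bessel's inequality. (The deficit equals ||v − Σ <v,e_j> e_j||^2, the squared distance from v to span{e_j}.)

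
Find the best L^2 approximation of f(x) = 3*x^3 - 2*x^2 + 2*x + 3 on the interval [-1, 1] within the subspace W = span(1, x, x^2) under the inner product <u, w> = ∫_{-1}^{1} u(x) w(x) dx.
g(x) = -2*x^2 + 19*x/5 + 3

The best approximation g ∈ W is the orthogonal projection of f onto W. Writing g = a_0 + a_1 x + a_2 x^2, the coefficients solve the normal equations G · a = b where
  G_{ij} = <φ_i, φ_j> and b_i = <f, φ_i>, with φ_0 = 1, φ_1 = x, φ_2 = x^2.
G =
  [2, 0, 2/3]
  [0, 2/3, 0]
  [2/3, 0, 2/5],
b = (14/3, 38/15, 6/5).
Solving gives a_0 = 3, a_1 = 19/5, a_2 = -2, so
  g(x) = -2*x^2 + 19*x/5 + 3.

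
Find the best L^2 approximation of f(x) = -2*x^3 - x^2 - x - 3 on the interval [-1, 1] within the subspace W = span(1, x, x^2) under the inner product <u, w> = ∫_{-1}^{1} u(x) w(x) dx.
g(x) = -x^2 - 11*x/5 - 3

The best approximation g ∈ W is the orthogonal projection of f onto W. Writing g = a_0 + a_1 x + a_2 x^2, the coefficients solve the normal equations G · a = b where
  G_{ij} = <φ_i, φ_j> and b_i = <f, φ_i>, with φ_0 = 1, φ_1 = x, φ_2 = x^2.
G =
  [2, 0, 2/3]
  [0, 2/3, 0]
  [2/3, 0, 2/5],
b = (-20/3, -22/15, -12/5).
Solving gives a_0 = -3, a_1 = -11/5, a_2 = -1, so
  g(x) = -x^2 - 11*x/5 - 3.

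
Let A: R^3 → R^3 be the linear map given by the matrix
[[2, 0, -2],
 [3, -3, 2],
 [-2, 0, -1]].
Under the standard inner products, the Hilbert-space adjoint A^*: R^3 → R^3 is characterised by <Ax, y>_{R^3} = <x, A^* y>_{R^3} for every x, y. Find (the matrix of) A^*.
A^* = A^T =
[[2, 3, -2],
 [0, -3, 0],
 [-2, 2, -1]]

For real matrices with standard dot products, the defining identity <Ax, y> = <x, A^* y> gives (Ax)^T y = x^T (A^*) y, i.e. x^T A^T y = x^T (A^*) y. Since this holds for all x, y, we must have A^* = A^T. Therefore
A^* =
[[2, 3, -2],
 [0, -3, 0],
 [-2, 2, -1]].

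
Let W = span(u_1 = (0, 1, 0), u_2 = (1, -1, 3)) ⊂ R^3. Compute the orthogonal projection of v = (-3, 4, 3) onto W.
proj_W(v) = (3/5, 4, 9/5)

Set up U = [u_1 | ... | u_2] ∈ R^(3×2). The projector onto W = col(U) is P = U (U^T U)^(-1) U^T.
Compute U^T U =
  [1, -1]
  [-1, 11],
and U^T v = (4, 2).
Solve U^T U · c = U^T v for the coefficients: c = (23/5, 3/5). The projection is proj_W(v) = U c.
Check: (v - proj_W(v)) · u_1 = 0  (should be 0).
Check: (v - proj_W(v)) · u_2 = 0  (should be 0).
Result: proj_W(v) = (3/5, 4, 9/5).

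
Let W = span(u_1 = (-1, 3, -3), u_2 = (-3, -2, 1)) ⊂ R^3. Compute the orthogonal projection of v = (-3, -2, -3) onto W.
proj_W(v) = (-411/115, -2/23, -103/115)

Set up U = [u_1 | ... | u_2] ∈ R^(3×2). The projector onto W = col(U) is P = U (U^T U)^(-1) U^T.
Compute U^T U =
  [19, -6]
  [-6, 14],
and U^T v = (6, 10).
Solve U^T U · c = U^T v for the coefficients: c = (72/115, 113/115). The projection is proj_W(v) = U c.
Check: (v - proj_W(v)) · u_1 = 0  (should be 0).
Check: (v - proj_W(v)) · u_2 = 0  (should be 0).
Result: proj_W(v) = (-411/115, -2/23, -103/115).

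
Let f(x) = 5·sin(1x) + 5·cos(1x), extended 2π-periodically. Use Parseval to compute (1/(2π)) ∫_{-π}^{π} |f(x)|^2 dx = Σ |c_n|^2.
Σ |c_n|^2 = 25

Expand |f|^2 and use orthogonality of {sin(nx), cos(mx)} on [-π, π]:
  ∫_{-π}^{π} sin(nx)^2 dx = π, ∫ cos(mx)^2 dx = π, and cross terms integrate to 0.
So ∫_{-π}^{π} f(x)^2 dx = 5^2 · π + 5^2 · π = (25 + 25)π.
Divide by 2π: (25 + 25)/2 = 25.
By Parseval, this equals Σ |c_n|^2.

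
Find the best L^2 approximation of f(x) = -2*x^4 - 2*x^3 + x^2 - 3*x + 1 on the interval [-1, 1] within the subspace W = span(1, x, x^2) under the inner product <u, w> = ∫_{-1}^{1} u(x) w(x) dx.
g(x) = -5*x^2/7 - 21*x/5 + 41/35

The best approximation g ∈ W is the orthogonal projection of f onto W. Writing g = a_0 + a_1 x + a_2 x^2, the coefficients solve the normal equations G · a = b where
  G_{ij} = <φ_i, φ_j> and b_i = <f, φ_i>, with φ_0 = 1, φ_1 = x, φ_2 = x^2.
G =
  [2, 0, 2/3]
  [0, 2/3, 0]
  [2/3, 0, 2/5],
b = (28/15, -14/5, 52/105).
Solving gives a_0 = 41/35, a_1 = -21/5, a_2 = -5/7, so
  g(x) = -5*x^2/7 - 21*x/5 + 41/35.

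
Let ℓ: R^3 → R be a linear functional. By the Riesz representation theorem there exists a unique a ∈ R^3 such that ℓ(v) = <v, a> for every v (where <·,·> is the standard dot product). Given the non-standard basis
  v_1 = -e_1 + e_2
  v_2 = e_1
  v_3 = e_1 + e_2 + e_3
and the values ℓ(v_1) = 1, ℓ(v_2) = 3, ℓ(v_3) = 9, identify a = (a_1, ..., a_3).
a = (3, 4, 2)

Write a = (a_1, ..., a_3) in the standard basis. For each basis vector v_i, ℓ(v_i) = <v_i, a> is a linear equation in the a_j's. Collect the n equations into a matrix system V a = ℓ, where row i of V is v_i (expressed in the standard basis). Since V is invertible (lower-triangular with 1s on the diagonal, up to permutation), solve by back-substitution:
  V =
[[-1, 1, 0],
 [1, 0, 0],
 [1, 1, 1]]
  V a = (1, 3, 9)
Solving gives a = (3, 4, 2).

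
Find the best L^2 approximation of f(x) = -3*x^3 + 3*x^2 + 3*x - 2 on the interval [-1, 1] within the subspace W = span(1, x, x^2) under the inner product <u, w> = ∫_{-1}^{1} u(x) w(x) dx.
g(x) = 3*x^2 + 6*x/5 - 2

The best approximation g ∈ W is the orthogonal projection of f onto W. Writing g = a_0 + a_1 x + a_2 x^2, the coefficients solve the normal equations G · a = b where
  G_{ij} = <φ_i, φ_j> and b_i = <f, φ_i>, with φ_0 = 1, φ_1 = x, φ_2 = x^2.
G =
  [2, 0, 2/3]
  [0, 2/3, 0]
  [2/3, 0, 2/5],
b = (-2, 4/5, -2/15).
Solving gives a_0 = -2, a_1 = 6/5, a_2 = 3, so
  g(x) = 3*x^2 + 6*x/5 - 2.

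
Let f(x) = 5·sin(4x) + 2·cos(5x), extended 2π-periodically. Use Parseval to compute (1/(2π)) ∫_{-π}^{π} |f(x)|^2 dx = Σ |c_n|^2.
Σ |c_n|^2 = 29/2

Expand |f|^2 and use orthogonality of {sin(nx), cos(mx)} on [-π, π]:
  ∫_{-π}^{π} sin(nx)^2 dx = π, ∫ cos(mx)^2 dx = π, and cross terms integrate to 0.
So ∫_{-π}^{π} f(x)^2 dx = 5^2 · π + 2^2 · π = (25 + 4)π.
Divide by 2π: (25 + 4)/2 = 29/2.
By Parseval, this equals Σ |c_n|^2.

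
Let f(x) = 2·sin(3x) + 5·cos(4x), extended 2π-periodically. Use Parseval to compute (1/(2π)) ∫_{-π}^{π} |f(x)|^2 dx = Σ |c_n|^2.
Σ |c_n|^2 = 29/2

Expand |f|^2 and use orthogonality of {sin(nx), cos(mx)} on [-π, π]:
  ∫_{-π}^{π} sin(nx)^2 dx = π, ∫ cos(mx)^2 dx = π, and cross terms integrate to 0.
So ∫_{-π}^{π} f(x)^2 dx = 2^2 · π + 5^2 · π = (4 + 25)π.
Divide by 2π: (4 + 25)/2 = 29/2.
By Parseval, this equals Σ |c_n|^2.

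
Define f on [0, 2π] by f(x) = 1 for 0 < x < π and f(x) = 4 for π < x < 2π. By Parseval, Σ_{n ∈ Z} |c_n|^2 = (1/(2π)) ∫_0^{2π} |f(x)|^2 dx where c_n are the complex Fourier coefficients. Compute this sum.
Σ |c_n|^2 = 17/2

Parseval equates the L^2 energy of f (normalised by 1/(2π)) with the ℓ^2 sum of its Fourier coefficients: (1/(2π)) ∫_0^{2π} |f|^2 = Σ |c_n|^2.
Compute the left side: (1/(2π)) [∫_0^π 1^2 dx + ∫_π^{2π} 4^2 dx] = (1/(2π)) · (1π + 16π) = (1 + 16)/2 = 17/2.
So Σ_{n ∈ Z} |c_n|^2 = 17/2.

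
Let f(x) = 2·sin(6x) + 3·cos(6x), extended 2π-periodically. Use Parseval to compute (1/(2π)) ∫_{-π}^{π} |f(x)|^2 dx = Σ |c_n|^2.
Σ |c_n|^2 = 13/2

Expand |f|^2 and use orthogonality of {sin(nx), cos(mx)} on [-π, π]:
  ∫_{-π}^{π} sin(nx)^2 dx = π, ∫ cos(mx)^2 dx = π, and cross terms integrate to 0.
So ∫_{-π}^{π} f(x)^2 dx = 2^2 · π + 3^2 · π = (4 + 9)π.
Divide by 2π: (4 + 9)/2 = 13/2.
By Parseval, this equals Σ |c_n|^2.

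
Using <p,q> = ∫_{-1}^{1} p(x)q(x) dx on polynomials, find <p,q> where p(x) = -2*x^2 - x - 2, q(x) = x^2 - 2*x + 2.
<p,q> = -172/15

Expand the product: p(x)·q(x) = -2*x^4 + 3*x^3 - 4*x^2 + 2*x - 4.
∫_{-1}^{1} of each monomial x^k gives [2/(k+1) if k even, 0 if k odd]. Integrating term-by-term (or equivalently evaluating the antiderivative F(x) = -2*x^5/5 + 3*x^4/4 - 4*x^3/3 + x^2 - 4*x at the endpoints):
  F(1) − F(−1) = -239/60 − (449/60) = -172/15.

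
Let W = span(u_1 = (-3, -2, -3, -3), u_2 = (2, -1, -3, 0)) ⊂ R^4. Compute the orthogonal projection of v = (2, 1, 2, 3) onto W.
proj_W(v) = (965/409, 592/409, 855/409, 921/409)

Set up U = [u_1 | ... | u_2] ∈ R^(4×2). The projector onto W = col(U) is P = U (U^T U)^(-1) U^T.
Compute U^T U =
  [31, 5]
  [5, 14],
and U^T v = (-23, -3).
Solve U^T U · c = U^T v for the coefficients: c = (-307/409, 22/409). The projection is proj_W(v) = U c.
Check: (v - proj_W(v)) · u_1 = 0  (should be 0).
Check: (v - proj_W(v)) · u_2 = 0  (should be 0).
Result: proj_W(v) = (965/409, 592/409, 855/409, 921/409).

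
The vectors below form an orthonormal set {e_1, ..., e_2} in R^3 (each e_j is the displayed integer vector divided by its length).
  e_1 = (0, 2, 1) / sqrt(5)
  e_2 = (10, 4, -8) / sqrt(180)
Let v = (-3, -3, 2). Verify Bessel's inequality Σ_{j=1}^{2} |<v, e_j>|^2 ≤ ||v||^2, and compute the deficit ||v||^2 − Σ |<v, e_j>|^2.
Σ |<v, e_j>|^2 = 197/9; ||v||^2 = 22; deficit = 1/9

Write each e_j = u_j / sqrt(<u_j, u_j>) where u_j is the displayed integer vector. Then <v, e_j> = <v, u_j> / sqrt(<u_j, u_j>), so |<v, e_j>|^2 = <v, u_j>^2 / <u_j, u_j>.
Coefficients: <v, e_1> = -4/sqrt(5), <v, e_2> = -58/sqrt(180).
Square and sum: Σ |<v, e_j>|^2 = 197/9.
Compute ||v||^2 = v·v = 22.
Deficit = 22 − 197/9 = 1/9 ≥ 0, confirming Bessel's inequality. (The deficit equals ||v − Σ <v,e_j> e_j||^2, the squared distance from v to span{e_j}.)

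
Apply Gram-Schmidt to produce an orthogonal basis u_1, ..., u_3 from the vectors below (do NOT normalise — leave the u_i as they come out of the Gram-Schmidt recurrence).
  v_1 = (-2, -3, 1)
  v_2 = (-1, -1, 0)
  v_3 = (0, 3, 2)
Orthogonal basis:
  u_1 = (-2, -3, 1)
  u_2 = (-2/7, 1/14, -5/14)
  u_3 = (-5/3, 5/3, 5/3)

Apply the Gram-Schmidt recurrence
  u_1 = v_1
  u_i = v_i − Σ_{j<i} ((v_i · u_j) / (u_j · u_j)) · u_j.

Step by step this gives:
  u_1 = (-2, -3, 1)
  u_2 = (-2/7, 1/14, -5/14)
  u_3 = (-5/3, 5/3, 5/3)

Orthogonality check:
  u_2 · u_1 = 0 (should be 0)
  u_3 · u_1 = 0 (should be 0)
  u_3 · u_2 = 0 (should be 0)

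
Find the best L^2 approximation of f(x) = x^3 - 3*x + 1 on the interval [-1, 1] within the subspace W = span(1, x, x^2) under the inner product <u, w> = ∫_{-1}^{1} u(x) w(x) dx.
g(x) = 1 - 12*x/5

The best approximation g ∈ W is the orthogonal projection of f onto W. Writing g = a_0 + a_1 x + a_2 x^2, the coefficients solve the normal equations G · a = b where
  G_{ij} = <φ_i, φ_j> and b_i = <f, φ_i>, with φ_0 = 1, φ_1 = x, φ_2 = x^2.
G =
  [2, 0, 2/3]
  [0, 2/3, 0]
  [2/3, 0, 2/5],
b = (2, -8/5, 2/3).
Solving gives a_0 = 1, a_1 = -12/5, a_2 = 0, so
  g(x) = 1 - 12*x/5.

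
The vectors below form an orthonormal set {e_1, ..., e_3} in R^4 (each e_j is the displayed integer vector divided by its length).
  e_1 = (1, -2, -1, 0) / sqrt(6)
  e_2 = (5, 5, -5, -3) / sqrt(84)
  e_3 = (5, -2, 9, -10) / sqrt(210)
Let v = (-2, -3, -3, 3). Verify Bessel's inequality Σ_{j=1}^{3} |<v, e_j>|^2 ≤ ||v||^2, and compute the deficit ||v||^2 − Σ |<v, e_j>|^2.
Σ |<v, e_j>|^2 = 1811/60; ||v||^2 = 31; deficit = 49/60

Write each e_j = u_j / sqrt(<u_j, u_j>) where u_j is the displayed integer vector. Then <v, e_j> = <v, u_j> / sqrt(<u_j, u_j>), so |<v, e_j>|^2 = <v, u_j>^2 / <u_j, u_j>.
Coefficients: <v, e_1> = 7/sqrt(6), <v, e_2> = -19/sqrt(84), <v, e_3> = -61/sqrt(210).
Square and sum: Σ |<v, e_j>|^2 = 1811/60.
Compute ||v||^2 = v·v = 31.
Deficit = 31 − 1811/60 = 49/60 ≥ 0, confirming Bessel's inequality. (The deficit equals ||v − Σ <v,e_j> e_j||^2, the squared distance from v to span{e_j}.)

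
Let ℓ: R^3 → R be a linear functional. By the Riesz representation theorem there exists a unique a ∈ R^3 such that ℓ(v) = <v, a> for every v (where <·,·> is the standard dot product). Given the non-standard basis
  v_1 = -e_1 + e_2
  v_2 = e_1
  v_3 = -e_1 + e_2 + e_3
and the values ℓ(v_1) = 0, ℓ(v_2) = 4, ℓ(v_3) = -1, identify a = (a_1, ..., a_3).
a = (4, 4, -1)

Write a = (a_1, ..., a_3) in the standard basis. For each basis vector v_i, ℓ(v_i) = <v_i, a> is a linear equation in the a_j's. Collect the n equations into a matrix system V a = ℓ, where row i of V is v_i (expressed in the standard basis). Since V is invertible (lower-triangular with 1s on the diagonal, up to permutation), solve by back-substitution:
  V =
[[-1, 1, 0],
 [1, 0, 0],
 [-1, 1, 1]]
  V a = (0, 4, -1)
Solving gives a = (4, 4, -1).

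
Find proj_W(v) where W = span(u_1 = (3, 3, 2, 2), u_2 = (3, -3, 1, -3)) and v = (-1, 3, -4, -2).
proj_W(v) = (-369/178, 57/178, -175/178, 109/178)

Set up U = [u_1 | ... | u_2] ∈ R^(4×2). The projector onto W = col(U) is P = U (U^T U)^(-1) U^T.
Compute U^T U =
  [26, -4]
  [-4, 28],
and U^T v = (-6, -10).
Solve U^T U · c = U^T v for the coefficients: c = (-26/89, -71/178). The projection is proj_W(v) = U c.
Check: (v - proj_W(v)) · u_1 = 0  (should be 0).
Check: (v - proj_W(v)) · u_2 = 0  (should be 0).
Result: proj_W(v) = (-369/178, 57/178, -175/178, 109/178).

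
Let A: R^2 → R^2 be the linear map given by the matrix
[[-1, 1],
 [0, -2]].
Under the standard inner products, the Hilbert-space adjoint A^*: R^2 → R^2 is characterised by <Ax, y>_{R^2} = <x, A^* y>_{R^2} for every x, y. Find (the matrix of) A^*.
A^* = A^T =
[[-1, 0],
 [1, -2]]

For real matrices with standard dot products, the defining identity <Ax, y> = <x, A^* y> gives (Ax)^T y = x^T (A^*) y, i.e. x^T A^T y = x^T (A^*) y. Since this holds for all x, y, we must have A^* = A^T. Therefore
A^* =
[[-1, 0],
 [1, -2]].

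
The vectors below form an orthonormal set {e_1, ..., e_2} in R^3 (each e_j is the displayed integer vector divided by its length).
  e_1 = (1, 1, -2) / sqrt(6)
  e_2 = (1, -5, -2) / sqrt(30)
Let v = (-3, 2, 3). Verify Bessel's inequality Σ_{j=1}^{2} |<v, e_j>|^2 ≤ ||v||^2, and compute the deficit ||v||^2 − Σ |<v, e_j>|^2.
Σ |<v, e_j>|^2 = 101/5; ||v||^2 = 22; deficit = 9/5

Write each e_j = u_j / sqrt(<u_j, u_j>) where u_j is the displayed integer vector. Then <v, e_j> = <v, u_j> / sqrt(<u_j, u_j>), so |<v, e_j>|^2 = <v, u_j>^2 / <u_j, u_j>.
Coefficients: <v, e_1> = -7/sqrt(6), <v, e_2> = -19/sqrt(30).
Square and sum: Σ |<v, e_j>|^2 = 101/5.
Compute ||v||^2 = v·v = 22.
Deficit = 22 − 101/5 = 9/5 ≥ 0, confirming Bessel's inequality. (The deficit equals ||v − Σ <v,e_j> e_j||^2, the squared distance from v to span{e_j}.)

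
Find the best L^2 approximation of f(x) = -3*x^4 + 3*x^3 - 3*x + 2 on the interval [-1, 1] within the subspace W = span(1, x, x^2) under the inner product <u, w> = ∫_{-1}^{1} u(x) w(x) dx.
g(x) = -18*x^2/7 - 6*x/5 + 79/35

The best approximation g ∈ W is the orthogonal projection of f onto W. Writing g = a_0 + a_1 x + a_2 x^2, the coefficients solve the normal equations G · a = b where
  G_{ij} = <φ_i, φ_j> and b_i = <f, φ_i>, with φ_0 = 1, φ_1 = x, φ_2 = x^2.
G =
  [2, 0, 2/3]
  [0, 2/3, 0]
  [2/3, 0, 2/5],
b = (14/5, -4/5, 10/21).
Solving gives a_0 = 79/35, a_1 = -6/5, a_2 = -18/7, so
  g(x) = -18*x^2/7 - 6*x/5 + 79/35.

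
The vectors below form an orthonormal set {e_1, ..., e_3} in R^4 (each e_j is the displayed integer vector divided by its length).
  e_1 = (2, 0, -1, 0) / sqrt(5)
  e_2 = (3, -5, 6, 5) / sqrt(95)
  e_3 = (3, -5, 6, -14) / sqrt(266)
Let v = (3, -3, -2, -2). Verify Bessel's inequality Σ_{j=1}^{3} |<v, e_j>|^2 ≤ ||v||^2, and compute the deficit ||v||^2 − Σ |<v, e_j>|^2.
Σ |<v, e_j>|^2 = 132/7; ||v||^2 = 26; deficit = 50/7

Write each e_j = u_j / sqrt(<u_j, u_j>) where u_j is the displayed integer vector. Then <v, e_j> = <v, u_j> / sqrt(<u_j, u_j>), so |<v, e_j>|^2 = <v, u_j>^2 / <u_j, u_j>.
Coefficients: <v, e_1> = 8/sqrt(5), <v, e_2> = 2/sqrt(95), <v, e_3> = 40/sqrt(266).
Square and sum: Σ |<v, e_j>|^2 = 132/7.
Compute ||v||^2 = v·v = 26.
Deficit = 26 − 132/7 = 50/7 ≥ 0, confirming Bessel's inequality. (The deficit equals ||v − Σ <v,e_j> e_j||^2, the squared distance from v to span{e_j}.)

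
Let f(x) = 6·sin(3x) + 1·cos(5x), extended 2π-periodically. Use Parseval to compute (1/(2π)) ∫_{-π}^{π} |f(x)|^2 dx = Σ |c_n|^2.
Σ |c_n|^2 = 37/2

Expand |f|^2 and use orthogonality of {sin(nx), cos(mx)} on [-π, π]:
  ∫_{-π}^{π} sin(nx)^2 dx = π, ∫ cos(mx)^2 dx = π, and cross terms integrate to 0.
So ∫_{-π}^{π} f(x)^2 dx = 6^2 · π + 1^2 · π = (36 + 1)π.
Divide by 2π: (36 + 1)/2 = 37/2.
By Parseval, this equals Σ |c_n|^2.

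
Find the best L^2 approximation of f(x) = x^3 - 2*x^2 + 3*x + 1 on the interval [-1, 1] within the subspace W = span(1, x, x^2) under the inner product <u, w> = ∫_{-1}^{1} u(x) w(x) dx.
g(x) = -2*x^2 + 18*x/5 + 1

The best approximation g ∈ W is the orthogonal projection of f onto W. Writing g = a_0 + a_1 x + a_2 x^2, the coefficients solve the normal equations G · a = b where
  G_{ij} = <φ_i, φ_j> and b_i = <f, φ_i>, with φ_0 = 1, φ_1 = x, φ_2 = x^2.
G =
  [2, 0, 2/3]
  [0, 2/3, 0]
  [2/3, 0, 2/5],
b = (2/3, 12/5, -2/15).
Solving gives a_0 = 1, a_1 = 18/5, a_2 = -2, so
  g(x) = -2*x^2 + 18*x/5 + 1.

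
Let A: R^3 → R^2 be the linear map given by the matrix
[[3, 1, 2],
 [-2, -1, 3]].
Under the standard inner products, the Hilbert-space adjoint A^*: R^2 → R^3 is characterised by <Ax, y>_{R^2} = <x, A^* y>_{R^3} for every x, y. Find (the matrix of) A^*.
A^* = A^T =
[[3, -2],
 [1, -1],
 [2, 3]]

For real matrices with standard dot products, the defining identity <Ax, y> = <x, A^* y> gives (Ax)^T y = x^T (A^*) y, i.e. x^T A^T y = x^T (A^*) y. Since this holds for all x, y, we must have A^* = A^T. Therefore
A^* =
[[3, -2],
 [1, -1],
 [2, 3]].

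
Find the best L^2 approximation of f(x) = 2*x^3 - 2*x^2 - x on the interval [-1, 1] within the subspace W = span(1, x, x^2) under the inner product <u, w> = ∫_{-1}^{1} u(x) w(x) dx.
g(x) = -2*x^2 + x/5

The best approximation g ∈ W is the orthogonal projection of f onto W. Writing g = a_0 + a_1 x + a_2 x^2, the coefficients solve the normal equations G · a = b where
  G_{ij} = <φ_i, φ_j> and b_i = <f, φ_i>, with φ_0 = 1, φ_1 = x, φ_2 = x^2.
G =
  [2, 0, 2/3]
  [0, 2/3, 0]
  [2/3, 0, 2/5],
b = (-4/3, 2/15, -4/5).
Solving gives a_0 = 0, a_1 = 1/5, a_2 = -2, so
  g(x) = -2*x^2 + x/5.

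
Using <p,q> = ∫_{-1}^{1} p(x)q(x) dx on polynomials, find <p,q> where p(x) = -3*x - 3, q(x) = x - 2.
<p,q> = 10

Expand the product: p(x)·q(x) = -3*x^2 + 3*x + 6.
∫_{-1}^{1} of each monomial x^k gives [2/(k+1) if k even, 0 if k odd]. Integrating term-by-term (or equivalently evaluating the antiderivative F(x) = -x^3 + 3*x^2/2 + 6*x at the endpoints):
  F(1) − F(−1) = 13/2 − (-7/2) = 10.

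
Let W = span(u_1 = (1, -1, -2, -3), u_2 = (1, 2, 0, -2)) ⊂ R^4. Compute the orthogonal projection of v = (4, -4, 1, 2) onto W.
proj_W(v) = (-8/11, -28/11, -8/11, 12/11)

Set up U = [u_1 | ... | u_2] ∈ R^(4×2). The projector onto W = col(U) is P = U (U^T U)^(-1) U^T.
Compute U^T U =
  [15, 5]
  [5, 9],
and U^T v = (0, -8).
Solve U^T U · c = U^T v for the coefficients: c = (4/11, -12/11). The projection is proj_W(v) = U c.
Check: (v - proj_W(v)) · u_1 = 0  (should be 0).
Check: (v - proj_W(v)) · u_2 = 0  (should be 0).
Result: proj_W(v) = (-8/11, -28/11, -8/11, 12/11).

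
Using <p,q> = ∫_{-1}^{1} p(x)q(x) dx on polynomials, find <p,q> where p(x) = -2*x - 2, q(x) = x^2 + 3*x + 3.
<p,q> = -52/3

Expand the product: p(x)·q(x) = -2*x^3 - 8*x^2 - 12*x - 6.
∫_{-1}^{1} of each monomial x^k gives [2/(k+1) if k even, 0 if k odd]. Integrating term-by-term (or equivalently evaluating the antiderivative F(x) = -x^4/2 - 8*x^3/3 - 6*x^2 - 6*x at the endpoints):
  F(1) − F(−1) = -91/6 − (13/6) = -52/3.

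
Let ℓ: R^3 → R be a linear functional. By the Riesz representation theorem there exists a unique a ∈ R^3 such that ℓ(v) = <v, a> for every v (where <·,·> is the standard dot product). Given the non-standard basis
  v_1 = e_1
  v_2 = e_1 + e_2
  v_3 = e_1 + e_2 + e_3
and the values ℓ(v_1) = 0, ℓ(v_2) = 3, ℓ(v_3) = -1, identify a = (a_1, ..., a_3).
a = (0, 3, -4)

Write a = (a_1, ..., a_3) in the standard basis. For each basis vector v_i, ℓ(v_i) = <v_i, a> is a linear equation in the a_j's. Collect the n equations into a matrix system V a = ℓ, where row i of V is v_i (expressed in the standard basis). Since V is invertible (lower-triangular with 1s on the diagonal, up to permutation), solve by back-substitution:
  V =
[[1, 0, 0],
 [1, 1, 0],
 [1, 1, 1]]
  V a = (0, 3, -1)
Solving gives a = (0, 3, -4).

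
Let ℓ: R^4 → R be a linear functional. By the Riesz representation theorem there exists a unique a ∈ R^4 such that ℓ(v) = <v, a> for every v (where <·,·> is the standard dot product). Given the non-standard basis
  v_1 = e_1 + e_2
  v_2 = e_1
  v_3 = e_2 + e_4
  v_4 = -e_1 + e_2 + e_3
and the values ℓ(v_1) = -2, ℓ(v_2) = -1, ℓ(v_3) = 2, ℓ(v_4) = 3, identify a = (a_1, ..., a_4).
a = (-1, -1, 3, 3)

Write a = (a_1, ..., a_4) in the standard basis. For each basis vector v_i, ℓ(v_i) = <v_i, a> is a linear equation in the a_j's. Collect the n equations into a matrix system V a = ℓ, where row i of V is v_i (expressed in the standard basis). Since V is invertible (lower-triangular with 1s on the diagonal, up to permutation), solve by back-substitution:
  V =
[[1, 1, 0, 0],
 [1, 0, 0, 0],
 [0, 1, 0, 1],
 [-1, 1, 1, 0]]
  V a = (-2, -1, 2, 3)
Solving gives a = (-1, -1, 3, 3).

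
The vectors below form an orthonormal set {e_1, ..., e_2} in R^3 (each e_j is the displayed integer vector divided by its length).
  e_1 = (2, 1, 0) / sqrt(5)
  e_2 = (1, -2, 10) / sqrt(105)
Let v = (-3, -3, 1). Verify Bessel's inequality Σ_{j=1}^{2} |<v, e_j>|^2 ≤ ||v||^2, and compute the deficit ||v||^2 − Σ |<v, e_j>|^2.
Σ |<v, e_j>|^2 = 374/21; ||v||^2 = 19; deficit = 25/21

Write each e_j = u_j / sqrt(<u_j, u_j>) where u_j is the displayed integer vector. Then <v, e_j> = <v, u_j> / sqrt(<u_j, u_j>), so |<v, e_j>|^2 = <v, u_j>^2 / <u_j, u_j>.
Coefficients: <v, e_1> = -9/sqrt(5), <v, e_2> = 13/sqrt(105).
Square and sum: Σ |<v, e_j>|^2 = 374/21.
Compute ||v||^2 = v·v = 19.
Deficit = 19 − 374/21 = 25/21 ≥ 0, confirming Bessel's inequality. (The deficit equals ||v − Σ <v,e_j> e_j||^2, the squared distance from v to span{e_j}.)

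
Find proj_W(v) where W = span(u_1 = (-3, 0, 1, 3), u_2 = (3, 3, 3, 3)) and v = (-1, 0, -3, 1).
proj_W(v) = (-7/5, -4/5, -3/5, -1/5)

Set up U = [u_1 | ... | u_2] ∈ R^(4×2). The projector onto W = col(U) is P = U (U^T U)^(-1) U^T.
Compute U^T U =
  [19, 3]
  [3, 36],
and U^T v = (3, -9).
Solve U^T U · c = U^T v for the coefficients: c = (1/5, -4/15). The projection is proj_W(v) = U c.
Check: (v - proj_W(v)) · u_1 = 0  (should be 0).
Check: (v - proj_W(v)) · u_2 = 0  (should be 0).
Result: proj_W(v) = (-7/5, -4/5, -3/5, -1/5).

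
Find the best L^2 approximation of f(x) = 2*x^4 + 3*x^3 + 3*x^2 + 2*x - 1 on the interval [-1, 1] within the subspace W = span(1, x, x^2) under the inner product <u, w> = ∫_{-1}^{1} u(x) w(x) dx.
g(x) = 33*x^2/7 + 19*x/5 - 41/35

The best approximation g ∈ W is the orthogonal projection of f onto W. Writing g = a_0 + a_1 x + a_2 x^2, the coefficients solve the normal equations G · a = b where
  G_{ij} = <φ_i, φ_j> and b_i = <f, φ_i>, with φ_0 = 1, φ_1 = x, φ_2 = x^2.
G =
  [2, 0, 2/3]
  [0, 2/3, 0]
  [2/3, 0, 2/5],
b = (4/5, 38/15, 116/105).
Solving gives a_0 = -41/35, a_1 = 19/5, a_2 = 33/7, so
  g(x) = 33*x^2/7 + 19*x/5 - 41/35.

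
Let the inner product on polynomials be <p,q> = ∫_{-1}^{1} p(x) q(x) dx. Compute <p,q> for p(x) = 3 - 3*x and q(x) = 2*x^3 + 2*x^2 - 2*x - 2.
<p,q> = -32/5

Expand the product: p(x)·q(x) = -6*x^4 + 12*x^2 - 6.
∫_{-1}^{1} of each monomial x^k gives [2/(k+1) if k even, 0 if k odd]. Integrating term-by-term (or equivalently evaluating the antiderivative F(x) = -6*x^5/5 + 4*x^3 - 6*x at the endpoints):
  F(1) − F(−1) = -16/5 − (16/5) = -32/5.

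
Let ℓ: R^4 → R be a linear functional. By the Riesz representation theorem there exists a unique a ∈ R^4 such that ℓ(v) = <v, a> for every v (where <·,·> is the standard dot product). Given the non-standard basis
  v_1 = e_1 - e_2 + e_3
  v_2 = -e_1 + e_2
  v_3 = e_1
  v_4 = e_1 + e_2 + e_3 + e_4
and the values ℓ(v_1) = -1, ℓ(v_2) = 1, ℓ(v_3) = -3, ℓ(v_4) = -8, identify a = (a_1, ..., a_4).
a = (-3, -2, 0, -3)

Write a = (a_1, ..., a_4) in the standard basis. For each basis vector v_i, ℓ(v_i) = <v_i, a> is a linear equation in the a_j's. Collect the n equations into a matrix system V a = ℓ, where row i of V is v_i (expressed in the standard basis). Since V is invertible (lower-triangular with 1s on the diagonal, up to permutation), solve by back-substitution:
  V =
[[1, -1, 1, 0],
 [-1, 1, 0, 0],
 [1, 0, 0, 0],
 [1, 1, 1, 1]]
  V a = (-1, 1, -3, -8)
Solving gives a = (-3, -2, 0, -3).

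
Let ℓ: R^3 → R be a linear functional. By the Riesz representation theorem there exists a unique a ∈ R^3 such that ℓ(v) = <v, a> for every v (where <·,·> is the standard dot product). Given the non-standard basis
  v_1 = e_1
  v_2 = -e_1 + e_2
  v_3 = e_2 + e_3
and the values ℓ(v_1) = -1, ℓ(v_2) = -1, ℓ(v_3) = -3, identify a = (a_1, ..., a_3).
a = (-1, -2, -1)

Write a = (a_1, ..., a_3) in the standard basis. For each basis vector v_i, ℓ(v_i) = <v_i, a> is a linear equation in the a_j's. Collect the n equations into a matrix system V a = ℓ, where row i of V is v_i (expressed in the standard basis). Since V is invertible (lower-triangular with 1s on the diagonal, up to permutation), solve by back-substitution:
  V =
[[1, 0, 0],
 [-1, 1, 0],
 [0, 1, 1]]
  V a = (-1, -1, -3)
Solving gives a = (-1, -2, -1).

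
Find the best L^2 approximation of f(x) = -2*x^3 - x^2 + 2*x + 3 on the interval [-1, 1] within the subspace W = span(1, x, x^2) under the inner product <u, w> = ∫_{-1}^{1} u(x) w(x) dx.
g(x) = -x^2 + 4*x/5 + 3

The best approximation g ∈ W is the orthogonal projection of f onto W. Writing g = a_0 + a_1 x + a_2 x^2, the coefficients solve the normal equations G · a = b where
  G_{ij} = <φ_i, φ_j> and b_i = <f, φ_i>, with φ_0 = 1, φ_1 = x, φ_2 = x^2.
G =
  [2, 0, 2/3]
  [0, 2/3, 0]
  [2/3, 0, 2/5],
b = (16/3, 8/15, 8/5).
Solving gives a_0 = 3, a_1 = 4/5, a_2 = -1, so
  g(x) = -x^2 + 4*x/5 + 3.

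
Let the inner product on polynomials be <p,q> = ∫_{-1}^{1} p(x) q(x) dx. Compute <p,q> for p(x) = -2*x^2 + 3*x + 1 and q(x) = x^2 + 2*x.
<p,q> = 58/15

Expand the product: p(x)·q(x) = -2*x^4 - x^3 + 7*x^2 + 2*x.
∫_{-1}^{1} of each monomial x^k gives [2/(k+1) if k even, 0 if k odd]. Integrating term-by-term (or equivalently evaluating the antiderivative F(x) = -2*x^5/5 - x^4/4 + 7*x^3/3 + x^2 at the endpoints):
  F(1) − F(−1) = 161/60 − (-71/60) = 58/15.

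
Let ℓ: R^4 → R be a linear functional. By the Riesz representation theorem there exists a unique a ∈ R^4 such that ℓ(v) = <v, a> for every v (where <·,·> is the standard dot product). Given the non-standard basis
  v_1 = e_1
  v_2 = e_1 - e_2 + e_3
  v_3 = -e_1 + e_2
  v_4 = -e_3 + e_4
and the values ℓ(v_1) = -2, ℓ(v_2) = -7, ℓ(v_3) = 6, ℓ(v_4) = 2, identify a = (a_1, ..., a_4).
a = (-2, 4, -1, 1)

Write a = (a_1, ..., a_4) in the standard basis. For each basis vector v_i, ℓ(v_i) = <v_i, a> is a linear equation in the a_j's. Collect the n equations into a matrix system V a = ℓ, where row i of V is v_i (expressed in the standard basis). Since V is invertible (lower-triangular with 1s on the diagonal, up to permutation), solve by back-substitution:
  V =
[[1, 0, 0, 0],
 [1, -1, 1, 0],
 [-1, 1, 0, 0],
 [0, 0, -1, 1]]
  V a = (-2, -7, 6, 2)
Solving gives a = (-2, 4, -1, 1).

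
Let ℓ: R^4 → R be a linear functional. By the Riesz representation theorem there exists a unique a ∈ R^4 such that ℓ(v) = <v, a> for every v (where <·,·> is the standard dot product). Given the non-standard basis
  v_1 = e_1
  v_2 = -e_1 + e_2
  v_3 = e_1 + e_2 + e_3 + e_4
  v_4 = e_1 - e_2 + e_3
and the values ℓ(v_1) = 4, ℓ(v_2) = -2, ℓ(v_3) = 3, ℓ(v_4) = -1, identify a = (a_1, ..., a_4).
a = (4, 2, -3, 0)

Write a = (a_1, ..., a_4) in the standard basis. For each basis vector v_i, ℓ(v_i) = <v_i, a> is a linear equation in the a_j's. Collect the n equations into a matrix system V a = ℓ, where row i of V is v_i (expressed in the standard basis). Since V is invertible (lower-triangular with 1s on the diagonal, up to permutation), solve by back-substitution:
  V =
[[1, 0, 0, 0],
 [-1, 1, 0, 0],
 [1, 1, 1, 1],
 [1, -1, 1, 0]]
  V a = (4, -2, 3, -1)
Solving gives a = (4, 2, -3, 0).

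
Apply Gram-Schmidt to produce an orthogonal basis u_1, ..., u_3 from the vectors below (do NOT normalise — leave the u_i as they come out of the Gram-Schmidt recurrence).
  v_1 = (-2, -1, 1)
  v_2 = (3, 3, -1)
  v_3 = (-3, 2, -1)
Orthogonal basis:
  u_1 = (-2, -1, 1)
  u_2 = (-1/3, 4/3, 2/3)
  u_3 = (-11/7, 11/14, -33/14)

Apply the Gram-Schmidt recurrence
  u_1 = v_1
  u_i = v_i − Σ_{j<i} ((v_i · u_j) / (u_j · u_j)) · u_j.

Step by step this gives:
  u_1 = (-2, -1, 1)
  u_2 = (-1/3, 4/3, 2/3)
  u_3 = (-11/7, 11/14, -33/14)

Orthogonality check:
  u_2 · u_1 = 0 (should be 0)
  u_3 · u_1 = 0 (should be 0)
  u_3 · u_2 = 0 (should be 0)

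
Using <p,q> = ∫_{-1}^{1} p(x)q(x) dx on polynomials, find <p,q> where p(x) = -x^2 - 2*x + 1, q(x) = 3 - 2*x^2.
<p,q> = 52/15

Expand the product: p(x)·q(x) = 2*x^4 + 4*x^3 - 5*x^2 - 6*x + 3.
∫_{-1}^{1} of each monomial x^k gives [2/(k+1) if k even, 0 if k odd]. Integrating term-by-term (or equivalently evaluating the antiderivative F(x) = 2*x^5/5 + x^4 - 5*x^3/3 - 3*x^2 + 3*x at the endpoints):
  F(1) − F(−1) = -4/15 − (-56/15) = 52/15.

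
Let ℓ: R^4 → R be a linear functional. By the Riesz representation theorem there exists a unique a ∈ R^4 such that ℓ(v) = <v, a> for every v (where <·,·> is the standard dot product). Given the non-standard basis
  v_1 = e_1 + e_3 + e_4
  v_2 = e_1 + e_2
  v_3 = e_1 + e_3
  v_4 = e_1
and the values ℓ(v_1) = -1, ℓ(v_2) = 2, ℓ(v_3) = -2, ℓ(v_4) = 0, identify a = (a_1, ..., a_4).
a = (0, 2, -2, 1)

Write a = (a_1, ..., a_4) in the standard basis. For each basis vector v_i, ℓ(v_i) = <v_i, a> is a linear equation in the a_j's. Collect the n equations into a matrix system V a = ℓ, where row i of V is v_i (expressed in the standard basis). Since V is invertible (lower-triangular with 1s on the diagonal, up to permutation), solve by back-substitution:
  V =
[[1, 0, 1, 1],
 [1, 1, 0, 0],
 [1, 0, 1, 0],
 [1, 0, 0, 0]]
  V a = (-1, 2, -2, 0)
Solving gives a = (0, 2, -2, 1).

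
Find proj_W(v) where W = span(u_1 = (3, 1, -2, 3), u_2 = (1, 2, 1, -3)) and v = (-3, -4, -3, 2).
proj_W(v) = (-871/309, -1067/309, -196/309, 331/103)

Set up U = [u_1 | ... | u_2] ∈ R^(4×2). The projector onto W = col(U) is P = U (U^T U)^(-1) U^T.
Compute U^T U =
  [23, -6]
  [-6, 15],
and U^T v = (-1, -20).
Solve U^T U · c = U^T v for the coefficients: c = (-45/103, -466/309). The projection is proj_W(v) = U c.
Check: (v - proj_W(v)) · u_1 = 0  (should be 0).
Check: (v - proj_W(v)) · u_2 = 0  (should be 0).
Result: proj_W(v) = (-871/309, -1067/309, -196/309, 331/103).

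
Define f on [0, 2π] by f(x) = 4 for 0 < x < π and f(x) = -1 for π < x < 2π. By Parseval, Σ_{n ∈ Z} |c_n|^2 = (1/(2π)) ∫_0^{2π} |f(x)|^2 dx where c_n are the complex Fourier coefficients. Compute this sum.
Σ |c_n|^2 = 17/2

Parseval equates the L^2 energy of f (normalised by 1/(2π)) with the ℓ^2 sum of its Fourier coefficients: (1/(2π)) ∫_0^{2π} |f|^2 = Σ |c_n|^2.
Compute the left side: (1/(2π)) [∫_0^π 4^2 dx + ∫_π^{2π} (-1)^2 dx] = (1/(2π)) · (16π + 1π) = (16 + 1)/2 = 17/2.
So Σ_{n ∈ Z} |c_n|^2 = 17/2.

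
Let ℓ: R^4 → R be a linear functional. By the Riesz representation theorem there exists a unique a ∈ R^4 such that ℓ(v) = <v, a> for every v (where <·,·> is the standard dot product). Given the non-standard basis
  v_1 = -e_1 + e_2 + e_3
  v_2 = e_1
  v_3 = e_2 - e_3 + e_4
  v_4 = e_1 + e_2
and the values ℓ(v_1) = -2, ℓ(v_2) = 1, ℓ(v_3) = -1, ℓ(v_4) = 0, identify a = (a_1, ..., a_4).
a = (1, -1, 0, 0)

Write a = (a_1, ..., a_4) in the standard basis. For each basis vector v_i, ℓ(v_i) = <v_i, a> is a linear equation in the a_j's. Collect the n equations into a matrix system V a = ℓ, where row i of V is v_i (expressed in the standard basis). Since V is invertible (lower-triangular with 1s on the diagonal, up to permutation), solve by back-substitution:
  V =
[[-1, 1, 1, 0],
 [1, 0, 0, 0],
 [0, 1, -1, 1],
 [1, 1, 0, 0]]
  V a = (-2, 1, -1, 0)
Solving gives a = (1, -1, 0, 0).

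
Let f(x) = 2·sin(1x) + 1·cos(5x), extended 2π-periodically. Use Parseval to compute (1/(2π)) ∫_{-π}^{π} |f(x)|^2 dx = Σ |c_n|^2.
Σ |c_n|^2 = 5/2

Expand |f|^2 and use orthogonality of {sin(nx), cos(mx)} on [-π, π]:
  ∫_{-π}^{π} sin(nx)^2 dx = π, ∫ cos(mx)^2 dx = π, and cross terms integrate to 0.
So ∫_{-π}^{π} f(x)^2 dx = 2^2 · π + 1^2 · π = (4 + 1)π.
Divide by 2π: (4 + 1)/2 = 5/2.
By Parseval, this equals Σ |c_n|^2.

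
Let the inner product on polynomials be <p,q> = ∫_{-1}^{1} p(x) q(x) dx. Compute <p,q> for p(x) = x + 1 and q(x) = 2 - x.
<p,q> = 10/3

Expand the product: p(x)·q(x) = -x^2 + x + 2.
∫_{-1}^{1} of each monomial x^k gives [2/(k+1) if k even, 0 if k odd]. Integrating term-by-term (or equivalently evaluating the antiderivative F(x) = -x^3/3 + x^2/2 + 2*x at the endpoints):
  F(1) − F(−1) = 13/6 − (-7/6) = 10/3.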